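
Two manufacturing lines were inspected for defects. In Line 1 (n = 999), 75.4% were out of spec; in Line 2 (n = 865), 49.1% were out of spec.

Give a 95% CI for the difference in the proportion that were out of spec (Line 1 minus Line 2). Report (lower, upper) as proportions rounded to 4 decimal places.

(0.2203, 0.3057)

SE₁ = √(p̂₁(1−p̂₁)/n₁) = √(0.7540·0.2460/999) = 0.01363; SE₂ = √(0.4910·0.5090/865) = 0.01700.
Independent samples: SE of the difference = √(SE₁² + SE₂²) = √(0.0001857769 + 0.000289) = 0.02179.
z* for 95% confidence is 1.960, so the margin of error is 1.960 × 0.02179 = 0.04271.
Point estimate p̂₁ − p̂₂ = 0.7540 − 0.4910 = 0.2630.
0.2630 ± 0.04271 → (0.2203, 0.3057).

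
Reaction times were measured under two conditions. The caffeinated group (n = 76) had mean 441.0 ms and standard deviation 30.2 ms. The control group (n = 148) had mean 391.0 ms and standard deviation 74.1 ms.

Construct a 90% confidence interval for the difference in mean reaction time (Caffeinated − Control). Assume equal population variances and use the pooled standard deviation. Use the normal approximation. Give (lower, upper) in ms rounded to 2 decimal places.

(35.42, 64.58)

Pooled variance s_p² = [75·30.2² + 147·74.1²] / (76+148−2) = 3943.9282, so s_p = 62.8007.
SE_diff = s_p·√(1/n₁ + 1/n₂) = 62.8007·√(1/76 + 1/148) = 8.8624.
z* = 1.645; margin = 1.645 × 8.8624 = 14.5786.
Difference = 441.0 − 391.0 = 50.0000.
50.0000 ± 14.5786 → (35.42, 64.58).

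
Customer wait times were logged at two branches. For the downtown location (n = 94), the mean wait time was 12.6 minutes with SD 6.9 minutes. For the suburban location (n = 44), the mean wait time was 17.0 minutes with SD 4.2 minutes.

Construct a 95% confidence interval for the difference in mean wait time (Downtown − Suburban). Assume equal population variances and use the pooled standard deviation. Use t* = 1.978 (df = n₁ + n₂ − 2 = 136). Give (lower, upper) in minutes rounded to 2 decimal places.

(-6.63, -2.17)

s_p = √[((n₁−1)s₁² + (n₂−1)s₂²)/(n₁+n₂−2)] = √[(93·6.9² + 43·4.2²)/136] = 6.1753.
SE = 6.1753·√(1/94 + 1/44) = 1.1280.
With t* = 1.978, margin = 1.978 × 1.1280 = 2.2312.
x̄₁ − x̄₂ = 12.6 − 17.0 = -4.4000; interval -4.4000 ± 2.2312 = (-6.63, -2.17).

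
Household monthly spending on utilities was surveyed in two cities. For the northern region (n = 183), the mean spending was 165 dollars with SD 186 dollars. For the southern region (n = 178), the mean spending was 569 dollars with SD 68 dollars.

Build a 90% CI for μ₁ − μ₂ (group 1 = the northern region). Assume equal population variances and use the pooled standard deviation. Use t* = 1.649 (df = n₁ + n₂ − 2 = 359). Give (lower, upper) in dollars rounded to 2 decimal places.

Pooled variance s_p² = [182·186² + 177·68²] / (183+178−2) = 19818.7187, so s_p = 140.7790.
SE_diff = s_p·√(1/n₁ + 1/n₂) = 140.7790·√(1/183 + 1/178) = 14.8203.
t* = 1.649; margin = 1.649 × 14.8203 = 24.4387.
Difference = 165 − 569 = -404.0000.
-404.0000 ± 24.4387 → (-428.44, -379.56).

(-428.44, -379.56)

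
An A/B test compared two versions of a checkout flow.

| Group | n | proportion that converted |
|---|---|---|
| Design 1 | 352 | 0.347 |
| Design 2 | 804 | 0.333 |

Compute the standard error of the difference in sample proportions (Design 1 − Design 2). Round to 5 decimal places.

0.03033

The two standard errors are √(0.3470×0.6530/352) = 0.02537 and √(0.3330×0.6670/804) = 0.01662.
Because the samples are independent, SE_diff = √(0.02537² + 0.01662²) = 0.03033.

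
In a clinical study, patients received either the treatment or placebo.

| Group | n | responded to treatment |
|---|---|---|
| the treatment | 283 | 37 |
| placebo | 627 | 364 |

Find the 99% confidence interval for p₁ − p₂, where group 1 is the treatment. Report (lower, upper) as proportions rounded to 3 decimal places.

(-0.522, -0.377)

Sample proportions: 37/283 = 0.1307, 364/627 = 0.5805.
Each SE is √(p̂(1−p̂)/n): √(0.1307·0.8693/283) = 0.02004 and √(0.5805·0.4195/627) = 0.01971.
SE(p̂₁ − p̂₂) = √(SE₁² + SE₂²) = √(0.0004016016 + 0.0003884841) = 0.02811, since the two samples are independent.
At 99% confidence z* = 2.576; margin = 2.576 × 0.02811 = 0.07241.
The difference is 0.1307 − 0.5805 = -0.4498, so the interval is -0.4498 ± 0.07241 = (-0.522, -0.377).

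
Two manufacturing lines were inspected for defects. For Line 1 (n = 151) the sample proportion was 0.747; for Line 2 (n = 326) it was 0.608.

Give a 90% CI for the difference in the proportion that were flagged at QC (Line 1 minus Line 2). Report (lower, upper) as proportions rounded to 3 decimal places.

(0.066, 0.212)

SE₁ = √(p̂₁(1−p̂₁)/n₁) = √(0.7470·0.2530/151) = 0.03538; SE₂ = √(0.6080·0.3920/326) = 0.02704.
Independent samples: SE of the difference = √(SE₁² + SE₂²) = √(0.0012517444 + 0.0007311616) = 0.04453.
z* for 90% confidence is 1.645, so the margin of error is 1.645 × 0.04453 = 0.07325.
Point estimate p̂₁ − p̂₂ = 0.7470 − 0.6080 = 0.1390.
0.1390 ± 0.07325 → (0.066, 0.212).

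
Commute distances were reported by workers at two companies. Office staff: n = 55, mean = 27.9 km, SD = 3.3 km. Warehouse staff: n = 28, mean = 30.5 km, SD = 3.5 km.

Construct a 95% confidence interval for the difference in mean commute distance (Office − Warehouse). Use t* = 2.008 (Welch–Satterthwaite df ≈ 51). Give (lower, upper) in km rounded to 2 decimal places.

(-4.20, -1.00)

Per-group SEs: s₁/√n₁ = 3.3/√55 = 0.4450, s₂/√n₂ = 3.5/√28 = 0.6614.
Unpooled SE of the difference: √(0.198025 + 0.43744996) = 0.7972.
Margin of error = t* · SE = 2.008 × 0.7972 = 1.6008.
x̄₁ − x̄₂ = 27.9 − 30.5 = -2.6000.
CI: -2.6000 ± 1.6008 = (-4.20, -1.00).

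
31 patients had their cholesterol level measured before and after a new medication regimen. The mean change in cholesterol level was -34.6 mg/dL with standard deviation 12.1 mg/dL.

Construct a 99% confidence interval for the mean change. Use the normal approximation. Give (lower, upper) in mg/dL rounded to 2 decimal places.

(-40.20, -29.00)

Paired design: SE = s_d/√n = 12.1/√31 = 2.1732.
z* = 2.576; margin of error = 2.576 × 2.1732 = 5.5982.
-34.6 ± 5.5982 → (-40.20, -29.00).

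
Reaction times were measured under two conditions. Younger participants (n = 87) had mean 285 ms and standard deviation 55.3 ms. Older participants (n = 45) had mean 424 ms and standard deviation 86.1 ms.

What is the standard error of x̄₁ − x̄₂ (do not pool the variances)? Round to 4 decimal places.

Per-group SEs: s₁/√n₁ = 55.3/√87 = 5.9288, s₂/√n₂ = 86.1/√45 = 12.8350.
Unpooled SE of the difference: √(35.15066944 + 164.737225) = 14.1382.

14.1382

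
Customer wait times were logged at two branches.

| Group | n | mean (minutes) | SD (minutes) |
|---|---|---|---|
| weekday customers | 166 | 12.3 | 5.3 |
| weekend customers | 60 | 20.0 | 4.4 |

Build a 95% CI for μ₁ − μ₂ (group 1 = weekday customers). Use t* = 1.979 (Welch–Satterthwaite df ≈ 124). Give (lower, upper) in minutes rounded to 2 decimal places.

(-9.09, -6.31)

Standard errors of each mean: 5.3/√166 = 0.4114 and 4.4/√60 = 0.5680.
SE(x̄₁ − x̄₂) = √(0.4114² + 0.5680²) = 0.7013 for independent samples with unequal variances.
With t* = 1.979, the margin is 1.979 × 0.7013 = 1.3879.
x̄₁ − x̄₂ = 12.3 − 20.0 = -7.7000; the interval is -7.7000 ± 1.3879 = (-9.09, -6.31).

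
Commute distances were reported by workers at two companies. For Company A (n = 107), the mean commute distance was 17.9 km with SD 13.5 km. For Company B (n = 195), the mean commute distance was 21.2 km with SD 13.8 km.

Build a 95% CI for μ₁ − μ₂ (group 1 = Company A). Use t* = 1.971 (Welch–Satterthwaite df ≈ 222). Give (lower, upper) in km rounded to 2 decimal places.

Standard errors of each mean: 13.5/√107 = 1.3051 and 13.8/√195 = 0.9882.
SE(x̄₁ − x̄₂) = √(1.3051² + 0.9882²) = 1.6370 for independent samples with unequal variances.
With t* = 1.971, the margin is 1.971 × 1.6370 = 3.2265.
x̄₁ − x̄₂ = 17.9 − 21.2 = -3.3000; the interval is -3.3000 ± 3.2265 = (-6.53, -0.07).

(-6.53, -0.07)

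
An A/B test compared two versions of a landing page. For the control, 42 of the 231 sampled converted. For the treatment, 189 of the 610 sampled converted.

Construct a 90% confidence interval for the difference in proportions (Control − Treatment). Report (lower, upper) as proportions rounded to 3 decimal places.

(-0.180, -0.076)

p̂₁ = 42/231 = 0.1818 and p̂₂ = 189/610 = 0.3098.
SE₁ = √(p̂₁(1−p̂₁)/n₁) = √(0.1818·0.8182/231) = 0.02538; SE₂ = √(0.3098·0.6902/610) = 0.01872.
Independent samples: SE of the difference = √(SE₁² + SE₂²) = √(0.0006441444 + 0.0003504384) = 0.03154.
z* for 90% confidence is 1.645, so the margin of error is 1.645 × 0.03154 = 0.05188.
Point estimate p̂₁ − p̂₂ = 0.1818 − 0.3098 = -0.1280.
-0.1280 ± 0.05188 → (-0.180, -0.076).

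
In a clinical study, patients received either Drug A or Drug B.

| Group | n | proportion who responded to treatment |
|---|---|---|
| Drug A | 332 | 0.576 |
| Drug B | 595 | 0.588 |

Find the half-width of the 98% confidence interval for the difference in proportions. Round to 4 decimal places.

0.0786

SE₁ = √(p̂₁(1−p̂₁)/n₁) = √(0.5760·0.4240/332) = 0.02712; SE₂ = √(0.5880·0.4120/595) = 0.02018.
Independent samples: SE of the difference = √(SE₁² + SE₂²) = √(0.0007354944 + 0.0004072324) = 0.03380.
z* for 98% confidence is 2.326, so the margin of error is 2.326 × 0.03380 = 0.07862.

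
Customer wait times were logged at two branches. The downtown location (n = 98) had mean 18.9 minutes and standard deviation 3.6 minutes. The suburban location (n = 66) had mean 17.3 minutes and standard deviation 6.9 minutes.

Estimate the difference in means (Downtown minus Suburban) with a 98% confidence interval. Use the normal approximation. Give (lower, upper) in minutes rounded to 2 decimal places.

(-0.55, 3.75)

Standard errors of each mean: 3.6/√98 = 0.3637 and 6.9/√66 = 0.8493.
SE(x̄₁ − x̄₂) = √(0.3637² + 0.8493²) = 0.9239 for independent samples with unequal variances.
With z* = 2.326, the margin is 2.326 × 0.9239 = 2.1490.
x̄₁ − x̄₂ = 18.9 − 17.3 = 1.6000; the interval is 1.6000 ± 2.1490 = (-0.55, 3.75).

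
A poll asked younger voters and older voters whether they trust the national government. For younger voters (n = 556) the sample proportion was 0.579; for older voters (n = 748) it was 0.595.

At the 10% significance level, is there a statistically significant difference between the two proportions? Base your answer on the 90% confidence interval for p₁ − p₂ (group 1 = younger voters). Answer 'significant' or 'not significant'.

not significant

SE₁ = √(p̂₁(1−p̂₁)/n₁) = √(0.5790·0.4210/556) = 0.02094; SE₂ = √(0.5950·0.4050/748) = 0.01795.
Independent samples: SE of the difference = √(SE₁² + SE₂²) = √(0.0004384836 + 0.0003222025) = 0.02758.
z* for 90% confidence is 1.645, so the margin of error is 1.645 × 0.02758 = 0.04537.
Point estimate p̂₁ − p̂₂ = 0.5790 − 0.5950 = -0.0160.
-0.0160 ± 0.04537 → (-0.06137, 0.02937).
The interval (-0.06137, 0.02937) contains 0, so the difference is not significant.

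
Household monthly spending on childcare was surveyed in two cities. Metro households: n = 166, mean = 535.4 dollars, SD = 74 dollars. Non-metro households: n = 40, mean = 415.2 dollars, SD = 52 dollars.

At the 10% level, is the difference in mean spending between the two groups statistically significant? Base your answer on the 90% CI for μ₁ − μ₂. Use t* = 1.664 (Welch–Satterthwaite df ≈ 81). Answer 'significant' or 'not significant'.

significant

Standard errors of each mean: 74/√166 = 5.7435 and 52/√40 = 8.2219.
SE(x̄₁ − x̄₂) = √(5.7435² + 8.2219²) = 10.0293 for independent samples with unequal variances.
With t* = 1.664, the margin is 1.664 × 10.0293 = 16.6888.
x̄₁ − x̄₂ = 535.4 − 415.2 = 120.2000; the interval is 120.2000 ± 16.6888 = (103.5112, 136.8888).
The interval (103.5112, 136.8888) does not contain 0, so the difference is significant.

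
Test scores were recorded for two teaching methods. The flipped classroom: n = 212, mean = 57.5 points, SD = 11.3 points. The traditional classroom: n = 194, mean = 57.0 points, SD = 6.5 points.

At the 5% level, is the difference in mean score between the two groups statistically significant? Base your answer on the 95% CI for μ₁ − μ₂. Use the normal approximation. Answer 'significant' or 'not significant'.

not significant

Standard errors of each mean: 11.3/√212 = 0.7761 and 6.5/√194 = 0.4667.
SE(x̄₁ − x̄₂) = √(0.7761² + 0.4667²) = 0.9056 for independent samples with unequal variances.
With z* = 1.960, the margin is 1.960 × 0.9056 = 1.7750.
x̄₁ − x̄₂ = 57.5 − 57.0 = 0.5000; the interval is 0.5000 ± 1.7750 = (-1.2750, 2.2750).
The interval (-1.2750, 2.2750) contains 0, so the difference is not significant.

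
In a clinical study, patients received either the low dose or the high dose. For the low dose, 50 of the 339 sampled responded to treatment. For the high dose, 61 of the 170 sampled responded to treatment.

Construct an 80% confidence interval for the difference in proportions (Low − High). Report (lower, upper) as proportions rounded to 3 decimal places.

p̂₁ = 50/339 = 0.1475 and p̂₂ = 61/170 = 0.3588.
SE₁ = √(p̂₁(1−p̂₁)/n₁) = √(0.1475·0.8525/339) = 0.01926; SE₂ = √(0.3588·0.6412/170) = 0.03679.
Independent samples: SE of the difference = √(SE₁² + SE₂²) = √(0.0003709476 + 0.0013535041) = 0.04153.
z* for 80% confidence is 1.282, so the margin of error is 1.282 × 0.04153 = 0.05324.
Point estimate p̂₁ − p̂₂ = 0.1475 − 0.3588 = -0.2113.
-0.2113 ± 0.05324 → (-0.265, -0.158).

(-0.265, -0.158)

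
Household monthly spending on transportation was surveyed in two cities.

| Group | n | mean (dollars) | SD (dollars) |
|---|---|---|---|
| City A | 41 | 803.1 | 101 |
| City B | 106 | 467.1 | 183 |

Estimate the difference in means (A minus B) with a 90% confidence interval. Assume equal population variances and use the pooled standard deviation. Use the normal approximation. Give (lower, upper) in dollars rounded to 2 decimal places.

s_p = √[((n₁−1)s₁² + (n₂−1)s₂²)/(n₁+n₂−2)] = √[(40·101² + 105·183²)/145] = 164.5136.
SE = 164.5136·√(1/41 + 1/106) = 30.2563.
With z* = 1.645, margin = 1.645 × 30.2563 = 49.7716.
x̄₁ − x̄₂ = 803.1 − 467.1 = 336.0000; interval 336.0000 ± 49.7716 = (286.23, 385.77).

(286.23, 385.77)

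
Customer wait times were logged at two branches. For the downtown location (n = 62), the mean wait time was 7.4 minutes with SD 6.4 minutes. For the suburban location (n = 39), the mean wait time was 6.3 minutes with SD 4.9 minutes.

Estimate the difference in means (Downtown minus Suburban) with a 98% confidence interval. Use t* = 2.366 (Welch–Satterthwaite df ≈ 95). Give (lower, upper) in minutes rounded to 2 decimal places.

(-1.57, 3.77)

Per-group SEs: s₁/√n₁ = 6.4/√62 = 0.8128, s₂/√n₂ = 4.9/√39 = 0.7846.
Unpooled SE of the difference: √(0.66064384 + 0.61559716) = 1.1297.
Margin of error = t* · SE = 2.366 × 1.1297 = 2.6729.
x̄₁ − x̄₂ = 7.4 − 6.3 = 1.1000.
CI: 1.1000 ± 2.6729 = (-1.57, 3.77).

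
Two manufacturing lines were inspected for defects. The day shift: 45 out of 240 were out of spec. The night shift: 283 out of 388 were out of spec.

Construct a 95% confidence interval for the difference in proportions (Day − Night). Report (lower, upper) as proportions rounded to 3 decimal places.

(-0.608, -0.476)

p̂₁ = 45/240 = 0.1875 and p̂₂ = 283/388 = 0.7294.
SE₁ = √(p̂₁(1−p̂₁)/n₁) = √(0.1875·0.8125/240) = 0.02519; SE₂ = √(0.7294·0.2706/388) = 0.02255.
Independent samples: SE of the difference = √(SE₁² + SE₂²) = √(0.0006345361 + 0.0005085025) = 0.03381.
z* for 95% confidence is 1.960, so the margin of error is 1.960 × 0.03381 = 0.06627.
Point estimate p̂₁ − p̂₂ = 0.1875 − 0.7294 = -0.5419.
-0.5419 ± 0.06627 → (-0.608, -0.476).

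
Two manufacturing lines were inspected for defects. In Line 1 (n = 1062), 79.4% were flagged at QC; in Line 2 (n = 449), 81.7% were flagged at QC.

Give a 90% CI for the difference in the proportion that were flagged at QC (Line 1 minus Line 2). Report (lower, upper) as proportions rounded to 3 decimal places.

Each SE is √(p̂(1−p̂)/n): √(0.7940·0.2060/1062) = 0.01241 and √(0.8170·0.1830/449) = 0.01825.
SE(p̂₁ − p̂₂) = √(SE₁² + SE₂²) = √(0.0001540081 + 0.0003330625) = 0.02207, since the two samples are independent.
At 90% confidence z* = 1.645; margin = 1.645 × 0.02207 = 0.03631.
The difference is 0.7940 − 0.8170 = -0.0230, so the interval is -0.0230 ± 0.03631 = (-0.059, 0.013).

(-0.059, 0.013)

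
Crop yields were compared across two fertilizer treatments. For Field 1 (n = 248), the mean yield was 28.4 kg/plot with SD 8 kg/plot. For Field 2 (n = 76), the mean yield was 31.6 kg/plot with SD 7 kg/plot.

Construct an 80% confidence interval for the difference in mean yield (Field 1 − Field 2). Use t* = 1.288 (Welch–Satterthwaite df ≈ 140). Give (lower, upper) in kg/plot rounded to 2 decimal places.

Standard errors of each mean: 8/√248 = 0.5080 and 7/√76 = 0.8030.
SE(x̄₁ − x̄₂) = √(0.5080² + 0.8030²) = 0.9502 for independent samples with unequal variances.
With t* = 1.288, the margin is 1.288 × 0.9502 = 1.2239.
x̄₁ − x̄₂ = 28.4 − 31.6 = -3.2000; the interval is -3.2000 ± 1.2239 = (-4.42, -1.98).

(-4.42, -1.98)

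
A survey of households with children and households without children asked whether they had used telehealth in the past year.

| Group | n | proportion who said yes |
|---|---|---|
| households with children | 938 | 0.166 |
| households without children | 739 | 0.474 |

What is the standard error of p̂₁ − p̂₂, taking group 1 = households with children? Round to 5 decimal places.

SE₁ = √(p̂₁(1−p̂₁)/n₁) = √(0.1660·0.8340/938) = 0.01215; SE₂ = √(0.4740·0.5260/739) = 0.01837.
Independent samples: SE of the difference = √(SE₁² + SE₂²) = √(0.0001476225 + 0.0003374569) = 0.02202.

0.02202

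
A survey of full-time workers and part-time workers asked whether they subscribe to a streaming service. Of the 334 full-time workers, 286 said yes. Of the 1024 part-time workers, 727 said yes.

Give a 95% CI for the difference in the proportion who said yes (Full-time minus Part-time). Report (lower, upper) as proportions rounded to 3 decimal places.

(0.100, 0.193)

First, p̂₁ = 286/334 = 0.8563; p̂₂ = 727/1024 = 0.7100.
The two standard errors are √(0.8563×0.1437/334) = 0.01919 and √(0.7100×0.2900/1024) = 0.01418.
Because the samples are independent, SE_diff = √(0.01919² + 0.01418²) = 0.02386.
Using z* = 1.960 for 95%, ME = 1.960 × 0.02386 = 0.04677.
p̂₁ − p̂₂ = 0.1463; interval 0.1463 ± 0.04677 gives (0.100, 0.193).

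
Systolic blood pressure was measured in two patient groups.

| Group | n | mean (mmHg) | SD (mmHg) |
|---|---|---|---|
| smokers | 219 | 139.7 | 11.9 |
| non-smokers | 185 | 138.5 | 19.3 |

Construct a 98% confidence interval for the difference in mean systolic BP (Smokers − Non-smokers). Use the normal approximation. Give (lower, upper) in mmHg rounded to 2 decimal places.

SE₁ = s₁/√n₁ = 11.9/√219 = 0.8041; SE₂ = 19.3/√185 = 1.4190.
Independent samples, unequal variances: SE_diff = √(SE₁² + SE₂²) = √(0.64657681 + 2.013561) = 1.6310.
z* = 2.326, so margin of error = 2.326 × 1.6310 = 3.7937.
Difference in means = 139.7 − 138.5 = 1.2000.
1.2000 ± 3.7937 → (-2.59, 4.99).

(-2.59, 4.99)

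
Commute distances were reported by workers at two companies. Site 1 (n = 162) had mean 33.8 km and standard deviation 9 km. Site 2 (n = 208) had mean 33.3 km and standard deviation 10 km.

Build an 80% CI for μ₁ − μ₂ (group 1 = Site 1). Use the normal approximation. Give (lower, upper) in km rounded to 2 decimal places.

Per-group SEs: s₁/√n₁ = 9/√162 = 0.7071, s₂/√n₂ = 10/√208 = 0.6934.
Unpooled SE of the difference: √(0.49999041 + 0.48080356) = 0.9904.
Margin of error = z* · SE = 1.282 × 0.9904 = 1.2697.
x̄₁ − x̄₂ = 33.8 − 33.3 = 0.5000.
CI: 0.5000 ± 1.2697 = (-0.77, 1.77).

(-0.77, 1.77)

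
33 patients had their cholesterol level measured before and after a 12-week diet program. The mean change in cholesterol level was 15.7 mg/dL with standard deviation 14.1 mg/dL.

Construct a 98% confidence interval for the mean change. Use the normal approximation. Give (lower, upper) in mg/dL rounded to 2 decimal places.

(9.99, 21.41)

Paired design: SE = s_d/√n = 14.1/√33 = 2.4545.
z* = 2.326; margin of error = 2.326 × 2.4545 = 5.7092.
15.7 ± 5.7092 → (9.99, 21.41).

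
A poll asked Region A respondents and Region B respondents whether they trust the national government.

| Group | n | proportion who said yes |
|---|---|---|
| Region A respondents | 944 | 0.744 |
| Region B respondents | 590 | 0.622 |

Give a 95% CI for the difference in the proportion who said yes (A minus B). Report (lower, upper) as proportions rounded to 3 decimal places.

Each SE is √(p̂(1−p̂)/n): √(0.7440·0.2560/944) = 0.01420 and √(0.6220·0.3780/590) = 0.01996.
SE(p̂₁ − p̂₂) = √(SE₁² + SE₂²) = √(0.00020164 + 0.0003984016) = 0.02450, since the two samples are independent.
At 95% confidence z* = 1.960; margin = 1.960 × 0.02450 = 0.04802.
The difference is 0.7440 − 0.6220 = 0.1220, so the interval is 0.1220 ± 0.04802 = (0.074, 0.170).

(0.074, 0.170)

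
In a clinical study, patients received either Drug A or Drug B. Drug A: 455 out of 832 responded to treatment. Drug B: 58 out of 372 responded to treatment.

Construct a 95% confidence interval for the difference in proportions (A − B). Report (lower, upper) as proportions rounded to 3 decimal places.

(0.341, 0.441)

First, p̂₁ = 455/832 = 0.5469; p̂₂ = 58/372 = 0.1559.
The two standard errors are √(0.5469×0.4531/832) = 0.01726 and √(0.1559×0.8441/372) = 0.01881.
Because the samples are independent, SE_diff = √(0.01726² + 0.01881²) = 0.02553.
Using z* = 1.960 for 95%, ME = 1.960 × 0.02553 = 0.05004.
p̂₁ − p̂₂ = 0.3910; interval 0.3910 ± 0.05004 gives (0.341, 0.441).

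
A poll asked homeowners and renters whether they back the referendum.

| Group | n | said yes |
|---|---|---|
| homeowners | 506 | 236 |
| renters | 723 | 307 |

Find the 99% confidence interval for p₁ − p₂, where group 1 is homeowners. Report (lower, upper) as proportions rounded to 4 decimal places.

(-0.0324, 0.1160)

p̂₁ = 236/506 = 0.4664 and p̂₂ = 307/723 = 0.4246.
SE₁ = √(p̂₁(1−p̂₁)/n₁) = √(0.4664·0.5336/506) = 0.02218; SE₂ = √(0.4246·0.5754/723) = 0.01838.
Independent samples: SE of the difference = √(SE₁² + SE₂²) = √(0.0004919524 + 0.0003378244) = 0.02881.
z* for 99% confidence is 2.576, so the margin of error is 2.576 × 0.02881 = 0.07421.
Point estimate p̂₁ − p̂₂ = 0.4664 − 0.4246 = 0.0418.
0.0418 ± 0.07421 → (-0.0324, 0.1160).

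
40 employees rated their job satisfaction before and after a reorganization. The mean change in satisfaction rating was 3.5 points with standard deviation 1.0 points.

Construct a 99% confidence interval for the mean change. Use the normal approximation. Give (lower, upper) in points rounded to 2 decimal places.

Paired design: SE = s_d/√n = 1.0/√40 = 0.1581.
z* = 2.576; margin of error = 2.576 × 0.1581 = 0.4073.
3.5 ± 0.4073 → (3.09, 3.91).

(3.09, 3.91)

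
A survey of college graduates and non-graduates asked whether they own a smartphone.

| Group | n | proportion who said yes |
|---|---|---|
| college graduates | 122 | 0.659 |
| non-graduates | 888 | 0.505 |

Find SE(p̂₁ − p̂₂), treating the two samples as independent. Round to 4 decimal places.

The two standard errors are √(0.6590×0.3410/122) = 0.04292 and √(0.5050×0.4950/888) = 0.01678.
Because the samples are independent, SE_diff = √(0.04292² + 0.01678²) = 0.04608.

0.0461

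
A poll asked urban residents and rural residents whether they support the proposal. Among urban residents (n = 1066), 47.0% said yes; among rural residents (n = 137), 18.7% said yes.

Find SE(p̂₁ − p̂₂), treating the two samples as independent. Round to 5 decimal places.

0.03665

Each SE is √(p̂(1−p̂)/n): √(0.4700·0.5300/1066) = 0.01529 and √(0.1870·0.8130/137) = 0.03331.
SE(p̂₁ − p̂₂) = √(SE₁² + SE₂²) = √(0.0002337841 + 0.0011095561) = 0.03665, since the two samples are independent.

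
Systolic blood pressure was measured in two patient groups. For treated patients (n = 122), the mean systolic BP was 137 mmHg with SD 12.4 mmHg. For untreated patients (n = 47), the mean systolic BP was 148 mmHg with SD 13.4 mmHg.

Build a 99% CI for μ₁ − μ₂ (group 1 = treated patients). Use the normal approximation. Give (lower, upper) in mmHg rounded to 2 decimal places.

(-16.81, -5.19)

Standard errors of each mean: 12.4/√122 = 1.1226 and 13.4/√47 = 1.9546.
SE(x̄₁ − x̄₂) = √(1.1226² + 1.9546²) = 2.2540 for independent samples with unequal variances.
With z* = 2.576, the margin is 2.576 × 2.2540 = 5.8063.
x̄₁ − x̄₂ = 137 − 148 = -11.0000; the interval is -11.0000 ± 5.8063 = (-16.81, -5.19).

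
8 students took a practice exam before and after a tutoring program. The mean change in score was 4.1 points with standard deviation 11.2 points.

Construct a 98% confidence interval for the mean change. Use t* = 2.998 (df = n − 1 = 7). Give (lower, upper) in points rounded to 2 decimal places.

This is a matched-pairs design, so SE = s_d/√n = 11.2/√8 = 3.9598.
Margin = 2.998 × 3.9598 = 11.8715; the interval is 4.1 ± 11.8715 = (-7.77, 15.97).

(-7.77, 15.97)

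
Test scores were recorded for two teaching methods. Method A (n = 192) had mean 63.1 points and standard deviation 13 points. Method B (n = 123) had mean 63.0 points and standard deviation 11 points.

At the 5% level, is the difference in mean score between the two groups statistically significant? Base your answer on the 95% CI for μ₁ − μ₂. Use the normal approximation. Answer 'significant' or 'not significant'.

Standard errors of each mean: 13/√192 = 0.9382 and 11/√123 = 0.9918.
SE(x̄₁ − x̄₂) = √(0.9382² + 0.9918²) = 1.3652 for independent samples with unequal variances.
With z* = 1.960, the margin is 1.960 × 1.3652 = 2.6758.
x̄₁ − x̄₂ = 63.1 − 63.0 = 0.1000; the interval is 0.1000 ± 2.6758 = (-2.5758, 2.7758).
The interval (-2.5758, 2.7758) contains 0, so the difference is not significant.

not significant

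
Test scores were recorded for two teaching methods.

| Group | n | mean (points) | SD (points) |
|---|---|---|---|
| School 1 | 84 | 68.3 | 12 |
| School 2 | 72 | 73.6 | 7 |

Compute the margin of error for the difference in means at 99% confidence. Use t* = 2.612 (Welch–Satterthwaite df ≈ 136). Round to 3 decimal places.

4.042

Per-group SEs: s₁/√n₁ = 12/√84 = 1.3093, s₂/√n₂ = 7/√72 = 0.8250.
Unpooled SE of the difference: √(1.71426649 + 0.680625) = 1.5475.
Margin of error = t* · SE = 2.612 × 1.5475 = 4.0421.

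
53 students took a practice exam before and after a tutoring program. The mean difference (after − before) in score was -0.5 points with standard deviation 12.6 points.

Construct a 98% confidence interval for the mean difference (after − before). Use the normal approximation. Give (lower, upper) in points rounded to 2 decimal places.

Paired design: SE = s_d/√n = 12.6/√53 = 1.7307.
z* = 2.326; margin of error = 2.326 × 1.7307 = 4.0256.
-0.5 ± 4.0256 → (-4.53, 3.53).

(-4.53, 3.53)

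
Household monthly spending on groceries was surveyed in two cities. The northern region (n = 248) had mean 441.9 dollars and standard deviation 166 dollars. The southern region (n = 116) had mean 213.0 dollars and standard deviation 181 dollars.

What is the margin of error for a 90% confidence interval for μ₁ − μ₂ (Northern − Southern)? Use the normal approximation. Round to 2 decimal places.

SE₁ = s₁/√n₁ = 166/√248 = 10.5410; SE₂ = 181/√116 = 16.8054.
Independent samples, unequal variances: SE_diff = √(SE₁² + SE₂²) = √(111.112681 + 282.42146916) = 19.8377.
z* = 1.645, so margin of error = 1.645 × 19.8377 = 32.6330.

32.63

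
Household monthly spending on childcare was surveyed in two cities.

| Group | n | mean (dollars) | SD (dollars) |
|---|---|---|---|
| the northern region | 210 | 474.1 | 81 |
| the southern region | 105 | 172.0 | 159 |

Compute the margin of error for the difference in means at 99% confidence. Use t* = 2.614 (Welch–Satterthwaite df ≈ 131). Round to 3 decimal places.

Standard errors of each mean: 81/√210 = 5.5895 and 159/√105 = 15.5168.
SE(x̄₁ − x̄₂) = √(5.5895² + 15.5168²) = 16.4928 for independent samples with unequal variances.
With t* = 2.614, the margin is 2.614 × 16.4928 = 43.1122.

43.112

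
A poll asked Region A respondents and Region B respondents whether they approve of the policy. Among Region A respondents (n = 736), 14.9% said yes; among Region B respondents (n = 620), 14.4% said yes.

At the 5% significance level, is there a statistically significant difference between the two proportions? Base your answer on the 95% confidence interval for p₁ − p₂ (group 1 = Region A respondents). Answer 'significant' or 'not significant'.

The two standard errors are √(0.1490×0.8510/736) = 0.01313 and √(0.1440×0.8560/620) = 0.01410.
Because the samples are independent, SE_diff = √(0.01313² + 0.01410²) = 0.01927.
Using z* = 1.960 for 95%, ME = 1.960 × 0.01927 = 0.03777.
p̂₁ − p̂₂ = 0.0050; interval 0.0050 ± 0.03777 gives (-0.03277, 0.04277).
The interval (-0.03277, 0.04277) contains 0, so the difference is not significant.

not significant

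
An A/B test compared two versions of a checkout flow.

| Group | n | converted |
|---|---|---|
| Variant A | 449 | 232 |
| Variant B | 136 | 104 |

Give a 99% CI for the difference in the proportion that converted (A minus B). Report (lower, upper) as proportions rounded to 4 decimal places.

Sample proportions: 232/449 = 0.5167, 104/136 = 0.7647.
Each SE is √(p̂(1−p̂)/n): √(0.5167·0.4833/449) = 0.02358 and √(0.7647·0.2353/136) = 0.03637.
SE(p̂₁ − p̂₂) = √(SE₁² + SE₂²) = √(0.0005560164 + 0.0013227769) = 0.04335, since the two samples are independent.
At 99% confidence z* = 2.576; margin = 2.576 × 0.04335 = 0.11167.
The difference is 0.5167 − 0.7647 = -0.2480, so the interval is -0.2480 ± 0.11167 = (-0.3597, -0.1363).

(-0.3597, -0.1363)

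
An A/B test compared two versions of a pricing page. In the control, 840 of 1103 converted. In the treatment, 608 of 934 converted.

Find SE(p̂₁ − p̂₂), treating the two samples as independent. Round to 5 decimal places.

0.02020

p̂₁ = 840/1103 = 0.7616 and p̂₂ = 608/934 = 0.6510.
SE₁ = √(p̂₁(1−p̂₁)/n₁) = √(0.7616·0.2384/1103) = 0.01283; SE₂ = √(0.6510·0.3490/934) = 0.01560.
Independent samples: SE of the difference = √(SE₁² + SE₂²) = √(0.0001646089 + 0.00024336) = 0.02020.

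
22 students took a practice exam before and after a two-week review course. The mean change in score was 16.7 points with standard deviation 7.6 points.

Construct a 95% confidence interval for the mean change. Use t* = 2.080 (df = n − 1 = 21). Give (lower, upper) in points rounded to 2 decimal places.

This is a matched-pairs design, so SE = s_d/√n = 7.6/√22 = 1.6203.
Margin = 2.080 × 1.6203 = 3.3702; the interval is 16.7 ± 3.3702 = (13.33, 20.07).

(13.33, 20.07)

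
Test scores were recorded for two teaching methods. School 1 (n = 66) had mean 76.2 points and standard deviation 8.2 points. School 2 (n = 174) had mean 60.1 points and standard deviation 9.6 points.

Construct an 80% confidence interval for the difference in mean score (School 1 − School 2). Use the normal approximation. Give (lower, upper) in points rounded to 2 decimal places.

(14.50, 17.70)

SE₁ = s₁/√n₁ = 8.2/√66 = 1.0094; SE₂ = 9.6/√174 = 0.7278.
Independent samples, unequal variances: SE_diff = √(SE₁² + SE₂²) = √(1.01888836 + 0.52969284) = 1.2444.
z* = 1.282, so margin of error = 1.282 × 1.2444 = 1.5953.
Difference in means = 76.2 − 60.1 = 16.1000.
16.1000 ± 1.5953 → (14.50, 17.70).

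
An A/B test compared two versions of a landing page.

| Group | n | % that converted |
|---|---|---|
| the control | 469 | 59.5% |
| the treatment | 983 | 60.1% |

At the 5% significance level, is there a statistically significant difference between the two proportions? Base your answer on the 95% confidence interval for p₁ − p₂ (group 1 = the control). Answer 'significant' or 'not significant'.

not significant

The two standard errors are √(0.5950×0.4050/469) = 0.02267 and √(0.6010×0.3990/983) = 0.01562.
Because the samples are independent, SE_diff = √(0.02267² + 0.01562²) = 0.02753.
Using z* = 1.960 for 95%, ME = 1.960 × 0.02753 = 0.05396.
p̂₁ − p̂₂ = -0.0060; interval -0.0060 ± 0.05396 gives (-0.05996, 0.04796).
The interval (-0.05996, 0.04796) contains 0, so the difference is not significant.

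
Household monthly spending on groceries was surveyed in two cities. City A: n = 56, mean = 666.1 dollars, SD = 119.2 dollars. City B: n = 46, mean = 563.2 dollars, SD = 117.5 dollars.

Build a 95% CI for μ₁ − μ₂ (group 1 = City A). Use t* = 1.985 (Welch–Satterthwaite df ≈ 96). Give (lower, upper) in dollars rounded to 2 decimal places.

SE₁ = s₁/√n₁ = 119.2/√56 = 15.9288; SE₂ = 117.5/√46 = 17.3244.
Independent samples, unequal variances: SE_diff = √(SE₁² + SE₂²) = √(253.72666944 + 300.13483536) = 23.5343.
t* = 1.985, so margin of error = 1.985 × 23.5343 = 46.7156.
Difference in means = 666.1 − 563.2 = 102.9000.
102.9000 ± 46.7156 → (56.18, 149.62).

(56.18, 149.62)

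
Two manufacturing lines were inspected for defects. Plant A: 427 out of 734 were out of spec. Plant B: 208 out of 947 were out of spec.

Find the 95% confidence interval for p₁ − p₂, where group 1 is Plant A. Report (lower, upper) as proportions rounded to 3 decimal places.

First, p̂₁ = 427/734 = 0.5817; p̂₂ = 208/947 = 0.2196.
The two standard errors are √(0.5817×0.4183/734) = 0.01821 and √(0.2196×0.7804/947) = 0.01345.
Because the samples are independent, SE_diff = √(0.01821² + 0.01345²) = 0.02264.
Using z* = 1.960 for 95%, ME = 1.960 × 0.02264 = 0.04437.
p̂₁ − p̂₂ = 0.3621; interval 0.3621 ± 0.04437 gives (0.318, 0.406).

(0.318, 0.406)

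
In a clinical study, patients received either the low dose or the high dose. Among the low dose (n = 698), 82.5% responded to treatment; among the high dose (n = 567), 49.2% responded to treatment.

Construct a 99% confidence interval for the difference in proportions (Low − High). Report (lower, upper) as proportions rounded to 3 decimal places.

(0.267, 0.399)

The two standard errors are √(0.8250×0.1750/698) = 0.01438 and √(0.4920×0.5080/567) = 0.02100.
Because the samples are independent, SE_diff = √(0.01438² + 0.02100²) = 0.02545.
Using z* = 2.576 for 99%, ME = 2.576 × 0.02545 = 0.06556.
p̂₁ − p̂₂ = 0.3330; interval 0.3330 ± 0.06556 gives (0.267, 0.399).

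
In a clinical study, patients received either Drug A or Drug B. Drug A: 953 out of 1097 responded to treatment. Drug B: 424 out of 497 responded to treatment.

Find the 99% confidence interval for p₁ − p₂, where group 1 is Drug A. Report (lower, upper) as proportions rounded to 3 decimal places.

(-0.033, 0.064)

p̂₁ = 953/1097 = 0.8687 and p̂₂ = 424/497 = 0.8531.
SE₁ = √(p̂₁(1−p̂₁)/n₁) = √(0.8687·0.1313/1097) = 0.01020; SE₂ = √(0.8531·0.1469/497) = 0.01588.
Independent samples: SE of the difference = √(SE₁² + SE₂²) = √(0.00010404 + 0.0002521744) = 0.01887.
z* for 99% confidence is 2.576, so the margin of error is 2.576 × 0.01887 = 0.04861.
Point estimate p̂₁ − p̂₂ = 0.8687 − 0.8531 = 0.0156.
0.0156 ± 0.04861 → (-0.033, 0.064).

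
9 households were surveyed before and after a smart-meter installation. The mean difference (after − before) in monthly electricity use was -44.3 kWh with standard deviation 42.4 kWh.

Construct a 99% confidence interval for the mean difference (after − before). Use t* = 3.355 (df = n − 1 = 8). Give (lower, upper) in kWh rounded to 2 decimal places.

Paired design: SE = s_d/√n = 42.4/√9 = 14.1333.
t* = 3.355; margin of error = 3.355 × 14.1333 = 47.4172.
-44.3 ± 47.4172 → (-91.72, 3.12).

(-91.72, 3.12)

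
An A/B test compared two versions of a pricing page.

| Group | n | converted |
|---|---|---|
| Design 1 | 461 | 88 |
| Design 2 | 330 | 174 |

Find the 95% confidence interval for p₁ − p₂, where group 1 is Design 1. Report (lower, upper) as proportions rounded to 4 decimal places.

Sample proportions: 88/461 = 0.1909, 174/330 = 0.5273.
Each SE is √(p̂(1−p̂)/n): √(0.1909·0.8091/461) = 0.01830 and √(0.5273·0.4727/330) = 0.02748.
SE(p̂₁ − p̂₂) = √(SE₁² + SE₂²) = √(0.00033489 + 0.0007551504) = 0.03302, since the two samples are independent.
At 95% confidence z* = 1.960; margin = 1.960 × 0.03302 = 0.06472.
The difference is 0.1909 − 0.5273 = -0.3364, so the interval is -0.3364 ± 0.06472 = (-0.4011, -0.2717).

(-0.4011, -0.2717)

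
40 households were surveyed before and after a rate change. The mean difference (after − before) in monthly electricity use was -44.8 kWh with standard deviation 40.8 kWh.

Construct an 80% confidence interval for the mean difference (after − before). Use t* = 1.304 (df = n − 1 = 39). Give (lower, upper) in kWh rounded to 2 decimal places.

This is a matched-pairs design, so SE = s_d/√n = 40.8/√40 = 6.4510.
Margin = 1.304 × 6.4510 = 8.4121; the interval is -44.8 ± 8.4121 = (-53.21, -36.39).

(-53.21, -36.39)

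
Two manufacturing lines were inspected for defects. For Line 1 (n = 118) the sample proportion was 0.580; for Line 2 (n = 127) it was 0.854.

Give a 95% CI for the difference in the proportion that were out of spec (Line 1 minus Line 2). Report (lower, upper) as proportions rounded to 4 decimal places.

Each SE is √(p̂(1−p̂)/n): √(0.5800·0.4200/118) = 0.04544 and √(0.8540·0.1460/127) = 0.03133.
SE(p̂₁ − p̂₂) = √(SE₁² + SE₂²) = √(0.0020647936 + 0.0009815689) = 0.05519, since the two samples are independent.
At 95% confidence z* = 1.960; margin = 1.960 × 0.05519 = 0.10817.
The difference is 0.5800 − 0.8540 = -0.2740, so the interval is -0.2740 ± 0.10817 = (-0.3822, -0.1658).

(-0.3822, -0.1658)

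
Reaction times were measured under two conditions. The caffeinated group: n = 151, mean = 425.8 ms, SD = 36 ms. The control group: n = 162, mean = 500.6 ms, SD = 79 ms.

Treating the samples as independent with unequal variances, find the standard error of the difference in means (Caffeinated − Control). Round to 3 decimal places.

Per-group SEs: s₁/√n₁ = 36/√151 = 2.9296, s₂/√n₂ = 79/√162 = 6.2068.
Unpooled SE of the difference: √(8.58255616 + 38.52436624) = 6.8634.

6.863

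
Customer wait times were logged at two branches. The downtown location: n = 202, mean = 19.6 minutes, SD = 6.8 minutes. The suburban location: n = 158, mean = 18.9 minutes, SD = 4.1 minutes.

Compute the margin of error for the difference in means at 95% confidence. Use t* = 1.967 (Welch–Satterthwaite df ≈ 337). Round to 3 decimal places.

1.139

Per-group SEs: s₁/√n₁ = 6.8/√202 = 0.4784, s₂/√n₂ = 4.1/√158 = 0.3262.
Unpooled SE of the difference: √(0.22886656 + 0.10640644) = 0.5790.
Margin of error = t* · SE = 1.967 × 0.5790 = 1.1389.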